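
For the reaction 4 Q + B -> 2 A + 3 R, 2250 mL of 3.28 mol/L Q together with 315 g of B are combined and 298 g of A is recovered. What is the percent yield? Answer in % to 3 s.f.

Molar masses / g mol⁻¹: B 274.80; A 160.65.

n(Q) = 3.28 × 2250/1000 = 7.380 mol
n(B) = 315.0 / 274.80 = 1.146 mol
n/ν for Q = 7.380/4 = 1.845
n/ν for B = 1.146/1 = 1.146
Smallest n/ν is B → limiting reagent.
theoretical n(A) = (2/1) × 1.146 = 2.292 mol → 368.2 g
% yield = 298 / 368.2 × 100 = 80.93 %

80.9 %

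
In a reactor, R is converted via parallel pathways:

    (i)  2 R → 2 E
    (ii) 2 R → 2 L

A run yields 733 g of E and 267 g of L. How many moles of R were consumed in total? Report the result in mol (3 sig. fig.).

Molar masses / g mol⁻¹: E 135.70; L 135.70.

n(E) = 733 / 135.70 = 5.402 mol
n(L) = 267 / 135.70 = 1.968 mol
n(R) via (i) = (2/2)×5.402 = 5.402 mol
n(R) via (ii) = (2/2)×1.968 = 1.968 mol
total n(R) = 5.402 + 1.968 = 7.370 mol

7.37 mol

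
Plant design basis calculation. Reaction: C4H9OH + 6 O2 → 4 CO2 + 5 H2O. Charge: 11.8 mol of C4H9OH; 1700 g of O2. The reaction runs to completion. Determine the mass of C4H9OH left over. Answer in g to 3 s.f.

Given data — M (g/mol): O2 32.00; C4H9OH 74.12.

n(C4H9OH) = 11.80 mol
n(O2) = 1700 / 32.00 = 53.13 mol
n/ν → C4H9OH: 11.80, O2: 8.855; O2 is limiting.
C4H9OH consumed = (1/6) × 53.13 = 8.855 mol
C4H9OH remaining = 11.80 − 8.855 = 2.945 mol
mass = 2.945 × 74.12 = 218.3 g

218 g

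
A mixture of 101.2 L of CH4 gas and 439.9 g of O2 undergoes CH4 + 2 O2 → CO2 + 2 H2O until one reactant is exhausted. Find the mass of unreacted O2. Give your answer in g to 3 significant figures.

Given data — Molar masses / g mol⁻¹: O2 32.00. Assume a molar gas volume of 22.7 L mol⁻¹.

155 g

n(CH4) = 101.2 / 22.7 = 4.458 mol
n(O2) = 439.9 / 32.00 = 13.75 mol
n/ν → CH4: 4.458, O2: 6.875; CH4 is limiting.
O2 consumed = (2/1) × 4.458 = 8.916 mol
O2 remaining = 13.75 − 8.916 = 4.834 mol
mass = 4.834 × 32.00 = 154.7 g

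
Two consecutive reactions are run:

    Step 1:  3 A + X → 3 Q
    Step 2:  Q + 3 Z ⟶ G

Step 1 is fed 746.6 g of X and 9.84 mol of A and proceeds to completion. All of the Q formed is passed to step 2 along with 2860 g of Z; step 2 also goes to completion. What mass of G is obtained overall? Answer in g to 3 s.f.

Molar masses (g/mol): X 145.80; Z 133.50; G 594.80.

Step 1:
n(X) = 746.6 / 145.80 = 5.121 mol
n(A) = 9.840 mol
n/ν for X = 5.121/1 = 5.121
n/ν for A = 9.840/3 = 3.280
Smallest n/ν is A → limiting reagent.
n(Q) produced = (3/3) × 9.840 = 9.840 mol
Step 2:
n(Q) available = 9.840 mol
n(Z) = 2860 / 133.50 = 21.42 mol
n/ν for Q = 9.840/1 = 9.840
n/ν for Z = 21.42/3 = 7.140
Smallest n/ν is Z → limiting reagent.
n(G) = (1/3) × 21.42 = 7.140 mol
mass = 7.140 × 594.80 = 4247 g

4250 g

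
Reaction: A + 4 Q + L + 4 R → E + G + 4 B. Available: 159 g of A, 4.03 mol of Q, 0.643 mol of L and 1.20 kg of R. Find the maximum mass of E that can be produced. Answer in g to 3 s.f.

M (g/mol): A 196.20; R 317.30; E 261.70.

168 g

n(A) = 159.0 / 196.20 = 0.8104 mol
n(Q) = 4.030 mol
n(L) = 0.6430 mol
n(R) = 1.200×1000 / 317.30 = 3.782 mol
n/ν for A = 0.8104/1 = 0.8104
n/ν for Q = 4.030/4 = 1.008
n/ν for L = 0.6430/1 = 0.6430
n/ν for R = 3.782/4 = 0.9455
Smallest n/ν is L → limiting reagent.
n(E) = (1/1) × 0.6430 = 0.6430 mol
mass = 0.6430 × 261.70 = 168.3 g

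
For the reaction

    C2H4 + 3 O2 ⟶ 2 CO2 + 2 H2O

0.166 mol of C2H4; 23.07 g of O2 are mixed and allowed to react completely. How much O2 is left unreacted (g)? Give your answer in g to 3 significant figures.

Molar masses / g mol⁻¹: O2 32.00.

7.13 g

n(C2H4) = 0.1660 mol
n(O2) = 23.07 / 32.00 = 0.7209 mol
n/ν for C2H4 = 0.1660/1 = 0.1660
n/ν for O2 = 0.7209/3 = 0.2403
Smallest n/ν is C2H4 → limiting reagent.
O2 consumed = (3/1) × 0.1660 = 0.4980 mol
O2 remaining = 0.7209 − 0.4980 = 0.2229 mol
mass = 0.2229 × 32.00 = 7.133 g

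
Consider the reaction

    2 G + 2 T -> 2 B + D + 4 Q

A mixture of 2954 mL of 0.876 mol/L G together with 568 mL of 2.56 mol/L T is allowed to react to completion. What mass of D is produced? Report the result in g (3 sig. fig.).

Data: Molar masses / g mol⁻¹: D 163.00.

n(G) = 0.876 × 2954/1000 = 2.588 mol
n(T) = 2.56 × 568.0/1000 = 1.454 mol
n/ν for G = 2.588/2 = 1.294
n/ν for T = 1.454/2 = 0.7270
Smallest n/ν is T → limiting reagent.
n(D) = (1/2) × 1.454 = 0.7270 mol
mass = 0.7270 × 163.00 = 118.5 g

119 g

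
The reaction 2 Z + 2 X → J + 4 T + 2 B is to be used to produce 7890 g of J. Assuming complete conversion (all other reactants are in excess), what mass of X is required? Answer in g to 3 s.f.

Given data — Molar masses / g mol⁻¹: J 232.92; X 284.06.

19200 g

n(J) = 7890 / 232.92 = 33.87 mol
n(X) = (2/1) × 33.87 = 67.74 mol
mass = 67.74 × 284.06 = 19240 g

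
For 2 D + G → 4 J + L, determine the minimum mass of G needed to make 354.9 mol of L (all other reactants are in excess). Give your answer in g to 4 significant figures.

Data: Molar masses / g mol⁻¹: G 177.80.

n(L) = 354.9 mol
n(G) = (1/1) × 354.9 = 354.9 mol
mass = 354.9 × 177.80 = 63100 g

63100 g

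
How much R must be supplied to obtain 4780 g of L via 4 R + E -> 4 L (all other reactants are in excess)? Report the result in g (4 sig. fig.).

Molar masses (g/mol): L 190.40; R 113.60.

n(L) = 4780 / 190.40 = 25.11 mol
n(R) = (4/4) × 25.11 = 25.11 mol
mass = 25.11 × 113.60 = 2852 g

2852 g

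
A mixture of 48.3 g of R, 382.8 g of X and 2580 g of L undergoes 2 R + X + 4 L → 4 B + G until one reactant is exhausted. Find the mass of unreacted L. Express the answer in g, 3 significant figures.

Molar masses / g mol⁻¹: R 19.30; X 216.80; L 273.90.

n(R) = 48.30 / 19.30 = 2.503 mol
n(X) = 382.8 / 216.80 = 1.766 mol
n(L) = 2580 / 273.90 = 9.419 mol
n/ν for R = 2.503/2 = 1.252
n/ν for X = 1.766/1 = 1.766
n/ν for L = 9.419/4 = 2.355
Smallest n/ν is R → limiting reagent.
L consumed = (4/2) × 2.503 = 5.006 mol
L remaining = 9.419 − 5.006 = 4.413 mol
mass = 4.413 × 273.90 = 1209 g

1210 g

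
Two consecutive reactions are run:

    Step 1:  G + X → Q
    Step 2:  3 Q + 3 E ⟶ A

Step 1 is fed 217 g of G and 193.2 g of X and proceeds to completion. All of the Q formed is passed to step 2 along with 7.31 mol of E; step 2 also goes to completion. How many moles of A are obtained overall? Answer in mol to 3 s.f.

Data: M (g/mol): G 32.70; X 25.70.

2.21 mol

Step 1:
n(G) = 217.0 / 32.70 = 6.636 mol
n(X) = 193.2 / 25.70 = 7.518 mol
n/ν → G: 6.636, X: 7.518; G is limiting.
n(Q) produced = (1/1) × 6.636 = 6.636 mol
Step 2:
n(Q) available = 6.636 mol
n(E) = 7.310 mol
n/ν → Q: 2.212, E: 2.437; Q is limiting.
n(A) = (1/3) × 6.636 = 2.212 mol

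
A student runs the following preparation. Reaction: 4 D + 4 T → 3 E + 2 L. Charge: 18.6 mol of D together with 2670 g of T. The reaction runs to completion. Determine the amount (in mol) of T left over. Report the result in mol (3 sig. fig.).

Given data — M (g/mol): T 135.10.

n(D) = 18.60 mol
n(T) = 2670 / 135.10 = 19.76 mol
n/ν for D = 18.60/4 = 4.650
n/ν for T = 19.76/4 = 4.940
Smallest n/ν is D → limiting reagent.
T consumed = (4/4) × 18.60 = 18.60 mol
T remaining = 19.76 − 18.60 = 1.160 mol

1.16 mol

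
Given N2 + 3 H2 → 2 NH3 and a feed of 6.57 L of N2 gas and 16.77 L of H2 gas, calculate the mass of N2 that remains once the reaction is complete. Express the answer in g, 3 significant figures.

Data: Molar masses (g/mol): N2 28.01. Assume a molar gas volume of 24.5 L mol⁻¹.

1.12 g

n(N2) = 6.570 / 24.5 = 0.2682 mol
n(H2) = 16.77 / 24.5 = 0.6845 mol
n/ν → N2: 0.2682, H2: 0.2282; H2 is limiting.
N2 consumed = (1/3) × 0.6845 = 0.2282 mol
N2 remaining = 0.2682 − 0.2282 = 0.04000 mol
mass = 0.04000 × 28.01 = 1.120 g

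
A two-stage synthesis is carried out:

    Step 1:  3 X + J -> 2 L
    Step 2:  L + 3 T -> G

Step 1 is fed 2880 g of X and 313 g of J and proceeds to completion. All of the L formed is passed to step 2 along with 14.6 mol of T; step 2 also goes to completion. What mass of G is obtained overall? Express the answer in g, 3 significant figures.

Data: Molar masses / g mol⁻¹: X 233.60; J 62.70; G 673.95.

Step 1:
n(X) = 2880 / 233.60 = 12.33 mol
n(J) = 313.0 / 62.70 = 4.992 mol
n/ν for X = 12.33/3 = 4.110
n/ν for J = 4.992/1 = 4.992
Smallest n/ν is X → limiting reagent.
n(L) produced = (2/3) × 12.33 = 8.220 mol
Step 2:
n(L) available = 8.220 mol
n(T) = 14.60 mol
n/ν for L = 8.220/1 = 8.220
n/ν for T = 14.60/3 = 4.867
Smallest n/ν is T → limiting reagent.
n(G) = (1/3) × 14.60 = 4.867 mol
mass = 4.867 × 673.95 = 3280 g

3280 g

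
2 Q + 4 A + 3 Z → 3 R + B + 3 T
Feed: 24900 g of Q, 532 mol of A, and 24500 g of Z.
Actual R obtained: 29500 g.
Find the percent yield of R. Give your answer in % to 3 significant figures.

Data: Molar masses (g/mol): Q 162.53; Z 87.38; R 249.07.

n(Q) = 24900 / 162.53 = 153.2 mol
n(A) = 532.0 mol
n(Z) = 24500 / 87.38 = 280.4 mol
n/ν for Q = 153.2/2 = 76.60
n/ν for A = 532.0/4 = 133.0
n/ν for Z = 280.4/3 = 93.47
Smallest n/ν is Q → limiting reagent.
theoretical n(R) = (3/2) × 153.2 = 229.8 mol → 57240 g
% yield = 29500 / 57240 × 100 = 51.54 %

51.5 %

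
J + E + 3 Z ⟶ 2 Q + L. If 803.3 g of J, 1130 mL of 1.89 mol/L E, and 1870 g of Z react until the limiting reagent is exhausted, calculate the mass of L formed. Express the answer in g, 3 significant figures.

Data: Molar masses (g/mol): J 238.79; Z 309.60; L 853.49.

1720 g

n(J) = 803.3 / 238.79 = 3.364 mol
n(E) = 1.89 × 1130/1000 = 2.136 mol
n(Z) = 1870 / 309.60 = 6.040 mol
n/ν for J = 3.364/1 = 3.364
n/ν for E = 2.136/1 = 2.136
n/ν for Z = 6.040/3 = 2.013
Smallest n/ν is Z → limiting reagent.
n(L) = (1/3) × 6.040 = 2.013 mol
mass = 2.013 × 853.49 = 1718 g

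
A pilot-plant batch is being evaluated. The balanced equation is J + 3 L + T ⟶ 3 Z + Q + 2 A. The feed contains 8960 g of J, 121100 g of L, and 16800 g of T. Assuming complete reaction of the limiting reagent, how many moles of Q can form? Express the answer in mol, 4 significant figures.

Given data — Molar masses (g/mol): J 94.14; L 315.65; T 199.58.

84.18 mol

n(J) = 8960 / 94.14 = 95.18 mol
n(L) = 121100 / 315.65 = 383.7 mol
n(T) = 16800 / 199.58 = 84.18 mol
n/ν for J = 95.18/1 = 95.18
n/ν for L = 383.7/3 = 127.9
n/ν for T = 84.18/1 = 84.18
Smallest n/ν is T → limiting reagent.
n(Q) = (1/1) × 84.18 = 84.18 mol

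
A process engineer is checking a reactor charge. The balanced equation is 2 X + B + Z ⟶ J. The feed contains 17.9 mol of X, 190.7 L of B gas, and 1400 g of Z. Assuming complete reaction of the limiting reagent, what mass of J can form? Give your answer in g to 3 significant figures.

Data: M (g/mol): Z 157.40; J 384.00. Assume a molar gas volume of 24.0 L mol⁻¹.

3050 g

n(X) = 17.90 mol
n(B) = 190.7 / 24.0 = 7.946 mol
n(Z) = 1400 / 157.40 = 8.895 mol
n/ν for X = 17.90/2 = 8.950
n/ν for B = 7.946/1 = 7.946
n/ν for Z = 8.895/1 = 8.895
Smallest n/ν is B → limiting reagent.
n(J) = (1/1) × 7.946 = 7.946 mol
mass = 7.946 × 384.00 = 3051 g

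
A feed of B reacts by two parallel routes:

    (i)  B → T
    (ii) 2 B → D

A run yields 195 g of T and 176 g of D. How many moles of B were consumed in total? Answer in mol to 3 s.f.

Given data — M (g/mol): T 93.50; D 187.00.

3.97 mol

n(T) = 195 / 93.50 = 2.086 mol
n(D) = 176 / 187.00 = 0.9412 mol
n(B) via (i) = (1/1)×2.086 = 2.086 mol
n(B) via (ii) = (2/1)×0.9412 = 1.882 mol
total n(B) = 2.086 + 1.882 = 3.968 mol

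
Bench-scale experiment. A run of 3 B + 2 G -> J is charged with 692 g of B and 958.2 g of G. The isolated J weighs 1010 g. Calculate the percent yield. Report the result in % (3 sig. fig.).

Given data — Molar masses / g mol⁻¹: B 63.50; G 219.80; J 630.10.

n(B) = 692.0 / 63.50 = 10.90 mol
n(G) = 958.2 / 219.80 = 4.359 mol
n/ν for B = 10.90/3 = 3.633
n/ν for G = 4.359/2 = 2.180
Smallest n/ν is G → limiting reagent.
theoretical n(J) = (1/2) × 4.359 = 2.180 mol → 1374 g
% yield = 1010 / 1374 × 100 = 73.51 %

73.5 %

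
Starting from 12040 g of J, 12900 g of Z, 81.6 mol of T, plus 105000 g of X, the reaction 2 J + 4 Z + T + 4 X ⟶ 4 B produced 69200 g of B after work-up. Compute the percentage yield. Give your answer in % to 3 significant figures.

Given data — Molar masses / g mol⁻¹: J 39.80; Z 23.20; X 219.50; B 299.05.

70.9 %

n(J) = 12040 / 39.80 = 302.5 mol
n(Z) = 12900 / 23.20 = 556.0 mol
n(T) = 81.60 mol
n(X) = 105000 / 219.50 = 478.4 mol
n/ν → J: 151.3, Z: 139.0, T: 81.60, X: 119.6; T is limiting.
theoretical n(B) = (4/1) × 81.60 = 326.4 mol → 97610 g
% yield = 69200 / 97610 × 100 = 70.89 %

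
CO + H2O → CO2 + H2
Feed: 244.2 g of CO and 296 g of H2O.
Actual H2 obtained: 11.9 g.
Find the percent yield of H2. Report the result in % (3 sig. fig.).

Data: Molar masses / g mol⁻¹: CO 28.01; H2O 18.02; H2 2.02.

67.6 %

n(CO) = 244.2 / 28.01 = 8.718 mol
n(H2O) = 296.0 / 18.02 = 16.43 mol
n/ν → CO: 8.718, H2O: 16.43; CO is limiting.
theoretical n(H2) = (1/1) × 8.718 = 8.718 mol → 17.61 g
% yield = 11.9 / 17.61 × 100 = 67.58 %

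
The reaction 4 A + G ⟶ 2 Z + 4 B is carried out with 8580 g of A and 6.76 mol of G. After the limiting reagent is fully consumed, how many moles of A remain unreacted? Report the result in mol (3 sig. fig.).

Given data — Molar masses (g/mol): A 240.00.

n(A) = 8580 / 240.00 = 35.75 mol
n(G) = 6.760 mol
n/ν for A = 35.75/4 = 8.938
n/ν for G = 6.760/1 = 6.760
Smallest n/ν is G → limiting reagent.
A consumed = (4/1) × 6.760 = 27.04 mol
A remaining = 35.75 − 27.04 = 8.710 mol

8.71 mol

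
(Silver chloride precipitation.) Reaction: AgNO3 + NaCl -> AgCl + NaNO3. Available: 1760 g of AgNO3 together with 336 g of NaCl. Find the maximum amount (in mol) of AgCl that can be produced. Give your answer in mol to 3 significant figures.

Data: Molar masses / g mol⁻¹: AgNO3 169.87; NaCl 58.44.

5.75 mol

n(AgNO3) = 1760 / 169.87 = 10.36 mol
n(NaCl) = 336.0 / 58.44 = 5.749 mol
n/ν for AgNO3 = 10.36/1 = 10.36
n/ν for NaCl = 5.749/1 = 5.749
Smallest n/ν is NaCl → limiting reagent.
n(AgCl) = (1/1) × 5.749 = 5.749 mol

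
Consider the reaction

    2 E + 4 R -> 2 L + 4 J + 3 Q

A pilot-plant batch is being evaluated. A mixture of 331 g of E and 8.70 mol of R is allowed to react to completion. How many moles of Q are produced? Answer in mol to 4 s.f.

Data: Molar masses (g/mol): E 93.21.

5.327 mol

n(E) = 331.0 / 93.21 = 3.551 mol
n(R) = 8.700 mol
n/ν for E = 3.551/2 = 1.776
n/ν for R = 8.700/4 = 2.175
Smallest n/ν is E → limiting reagent.
n(Q) = (3/2) × 3.551 = 5.327 mol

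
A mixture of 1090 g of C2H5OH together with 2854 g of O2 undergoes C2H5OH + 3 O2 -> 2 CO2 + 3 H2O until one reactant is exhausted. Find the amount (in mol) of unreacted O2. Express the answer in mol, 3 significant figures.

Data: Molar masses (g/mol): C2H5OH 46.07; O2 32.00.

n(C2H5OH) = 1090 / 46.07 = 23.66 mol
n(O2) = 2854 / 32.00 = 89.19 mol
n/ν for C2H5OH = 23.66/1 = 23.66
n/ν for O2 = 89.19/3 = 29.73
Smallest n/ν is C2H5OH → limiting reagent.
O2 consumed = (3/1) × 23.66 = 70.98 mol
O2 remaining = 89.19 − 70.98 = 18.21 mol

18.2 mol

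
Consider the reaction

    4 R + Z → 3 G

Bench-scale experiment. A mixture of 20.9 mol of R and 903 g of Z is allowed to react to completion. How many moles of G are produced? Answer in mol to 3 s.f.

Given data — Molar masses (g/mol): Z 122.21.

15.7 mol

n(R) = 20.90 mol
n(Z) = 903.0 / 122.21 = 7.389 mol
n/ν for R = 20.90/4 = 5.225
n/ν for Z = 7.389/1 = 7.389
Smallest n/ν is R → limiting reagent.
n(G) = (3/4) × 20.90 = 15.68 mol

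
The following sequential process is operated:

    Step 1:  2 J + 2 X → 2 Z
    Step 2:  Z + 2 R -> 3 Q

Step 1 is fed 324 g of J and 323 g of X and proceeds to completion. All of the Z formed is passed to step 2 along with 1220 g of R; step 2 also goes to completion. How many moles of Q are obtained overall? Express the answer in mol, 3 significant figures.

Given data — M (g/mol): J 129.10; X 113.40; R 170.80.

Step 1:
n(J) = 324.0 / 129.10 = 2.510 mol
n(X) = 323.0 / 113.40 = 2.848 mol
n/ν → J: 1.255, X: 1.424; J is limiting.
n(Z) produced = (2/2) × 2.510 = 2.510 mol
Step 2:
n(Z) available = 2.510 mol
n(R) = 1220 / 170.80 = 7.143 mol
n/ν → Z: 2.510, R: 3.572; Z is limiting.
n(Q) = (3/1) × 2.510 = 7.530 mol

7.53 mol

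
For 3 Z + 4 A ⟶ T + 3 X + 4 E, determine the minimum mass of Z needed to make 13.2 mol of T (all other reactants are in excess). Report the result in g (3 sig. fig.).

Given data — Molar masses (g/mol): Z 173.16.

6860 g

n(T) = 13.20 mol
n(Z) = (3/1) × 13.20 = 39.60 mol
mass = 39.60 × 173.16 = 6857 g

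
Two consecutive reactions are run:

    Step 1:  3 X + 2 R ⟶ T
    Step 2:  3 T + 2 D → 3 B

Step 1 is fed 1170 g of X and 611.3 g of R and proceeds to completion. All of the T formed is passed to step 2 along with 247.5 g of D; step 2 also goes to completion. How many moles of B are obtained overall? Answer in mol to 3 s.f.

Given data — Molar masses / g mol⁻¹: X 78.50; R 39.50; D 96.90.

Step 1:
n(X) = 1170 / 78.50 = 14.90 mol
n(R) = 611.3 / 39.50 = 15.48 mol
n/ν for X = 14.90/3 = 4.967
n/ν for R = 15.48/2 = 7.740
Smallest n/ν is X → limiting reagent.
n(T) produced = (1/3) × 14.90 = 4.967 mol
Step 2:
n(T) available = 4.967 mol
n(D) = 247.5 / 96.90 = 2.554 mol
n/ν for T = 4.967/3 = 1.656
n/ν for D = 2.554/2 = 1.277
Smallest n/ν is D → limiting reagent.
n(B) = (3/2) × 2.554 = 3.831 mol

3.83 mol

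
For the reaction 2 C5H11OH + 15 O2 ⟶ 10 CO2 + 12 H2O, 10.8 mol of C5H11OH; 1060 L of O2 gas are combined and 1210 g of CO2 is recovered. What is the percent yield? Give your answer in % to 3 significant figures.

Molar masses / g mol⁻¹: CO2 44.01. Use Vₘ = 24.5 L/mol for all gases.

n(C5H11OH) = 10.80 mol
n(O2) = 1060 / 24.5 = 43.27 mol
n/ν for C5H11OH = 10.80/2 = 5.400
n/ν for O2 = 43.27/15 = 2.885
Smallest n/ν is O2 → limiting reagent.
theoretical n(CO2) = (10/15) × 43.27 = 28.85 mol → 1270 g
% yield = 1210 / 1270 × 100 = 95.28 %

95.3 %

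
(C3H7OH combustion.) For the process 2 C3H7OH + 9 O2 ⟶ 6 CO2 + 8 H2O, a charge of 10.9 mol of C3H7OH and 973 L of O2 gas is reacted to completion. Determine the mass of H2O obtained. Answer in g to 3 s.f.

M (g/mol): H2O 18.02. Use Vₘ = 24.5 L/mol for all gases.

n(C3H7OH) = 10.90 mol
n(O2) = 973.0 / 24.5 = 39.71 mol
n/ν → C3H7OH: 5.450, O2: 4.412; O2 is limiting.
n(H2O) = (8/9) × 39.71 = 35.30 mol
mass = 35.30 × 18.02 = 636.1 g

636 g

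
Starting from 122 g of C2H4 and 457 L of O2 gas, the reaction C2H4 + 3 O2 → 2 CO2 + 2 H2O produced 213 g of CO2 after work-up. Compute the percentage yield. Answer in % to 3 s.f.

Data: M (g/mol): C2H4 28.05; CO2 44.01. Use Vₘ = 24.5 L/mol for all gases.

55.6 %

n(C2H4) = 122.0 / 28.05 = 4.349 mol
n(O2) = 457.0 / 24.5 = 18.65 mol
n/ν → C2H4: 4.349, O2: 6.217; C2H4 is limiting.
theoretical n(CO2) = (2/1) × 4.349 = 8.698 mol → 382.8 g
% yield = 213 / 382.8 × 100 = 55.64 %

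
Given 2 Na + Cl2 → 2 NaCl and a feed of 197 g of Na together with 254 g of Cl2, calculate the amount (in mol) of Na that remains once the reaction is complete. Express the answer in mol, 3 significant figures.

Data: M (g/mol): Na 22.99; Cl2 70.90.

1.40 mol

n(Na) = 197.0 / 22.99 = 8.569 mol
n(Cl2) = 254.0 / 70.90 = 3.583 mol
n/ν → Na: 4.285, Cl2: 3.583; Cl2 is limiting.
Na consumed = (2/1) × 3.583 = 7.166 mol
Na remaining = 8.569 − 7.166 = 1.403 mol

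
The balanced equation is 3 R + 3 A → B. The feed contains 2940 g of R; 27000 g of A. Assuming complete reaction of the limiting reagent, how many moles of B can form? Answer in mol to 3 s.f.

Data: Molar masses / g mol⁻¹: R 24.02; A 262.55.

34.3 mol

n(R) = 2940 / 24.02 = 122.4 mol
n(A) = 27000 / 262.55 = 102.8 mol
n/ν → R: 40.80, A: 34.27; A is limiting.
n(B) = (1/3) × 102.8 = 34.27 mol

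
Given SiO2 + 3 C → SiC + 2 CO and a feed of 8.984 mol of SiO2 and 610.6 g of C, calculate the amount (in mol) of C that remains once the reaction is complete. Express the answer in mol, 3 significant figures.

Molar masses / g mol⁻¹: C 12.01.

n(SiO2) = 8.984 mol
n(C) = 610.6 / 12.01 = 50.84 mol
n/ν for SiO2 = 8.984/1 = 8.984
n/ν for C = 50.84/3 = 16.95
Smallest n/ν is SiO2 → limiting reagent.
C consumed = (3/1) × 8.984 = 26.95 mol
C remaining = 50.84 − 26.95 = 23.89 mol

23.9 mol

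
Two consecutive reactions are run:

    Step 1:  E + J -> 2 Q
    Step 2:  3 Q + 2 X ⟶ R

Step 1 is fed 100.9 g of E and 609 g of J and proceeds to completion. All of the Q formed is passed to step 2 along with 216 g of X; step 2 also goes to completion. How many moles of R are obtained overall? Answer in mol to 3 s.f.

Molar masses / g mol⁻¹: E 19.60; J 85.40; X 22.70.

Step 1:
n(E) = 100.9 / 19.60 = 5.148 mol
n(J) = 609.0 / 85.40 = 7.131 mol
n/ν for E = 5.148/1 = 5.148
n/ν for J = 7.131/1 = 7.131
Smallest n/ν is E → limiting reagent.
n(Q) produced = (2/1) × 5.148 = 10.30 mol
Step 2:
n(Q) available = 10.30 mol
n(X) = 216.0 / 22.70 = 9.515 mol
n/ν for Q = 10.30/3 = 3.433
n/ν for X = 9.515/2 = 4.758
Smallest n/ν is Q → limiting reagent.
n(R) = (1/3) × 10.30 = 3.433 mol

3.43 mol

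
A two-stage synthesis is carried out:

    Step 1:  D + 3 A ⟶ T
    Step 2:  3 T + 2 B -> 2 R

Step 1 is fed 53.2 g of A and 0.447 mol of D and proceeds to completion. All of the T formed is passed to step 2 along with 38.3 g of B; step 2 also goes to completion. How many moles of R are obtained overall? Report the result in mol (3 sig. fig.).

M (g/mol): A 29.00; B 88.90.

Step 1:
n(A) = 53.20 / 29.00 = 1.834 mol
n(D) = 0.4470 mol
n/ν for A = 1.834/3 = 0.6113
n/ν for D = 0.4470/1 = 0.4470
Smallest n/ν is D → limiting reagent.
n(T) produced = (1/1) × 0.4470 = 0.4470 mol
Step 2:
n(T) available = 0.4470 mol
n(B) = 38.30 / 88.90 = 0.4308 mol
n/ν for T = 0.4470/3 = 0.1490
n/ν for B = 0.4308/2 = 0.2154
Smallest n/ν is T → limiting reagent.
n(R) = (2/3) × 0.4470 = 0.2980 mol

0.298 mol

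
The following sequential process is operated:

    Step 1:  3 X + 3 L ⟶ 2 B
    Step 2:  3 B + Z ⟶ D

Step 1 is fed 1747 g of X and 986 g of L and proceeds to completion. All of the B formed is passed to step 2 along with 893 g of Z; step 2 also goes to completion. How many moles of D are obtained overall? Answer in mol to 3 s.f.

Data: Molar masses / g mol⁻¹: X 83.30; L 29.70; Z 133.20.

4.66 mol

Step 1:
n(X) = 1747 / 83.30 = 20.97 mol
n(L) = 986.0 / 29.70 = 33.20 mol
n/ν for X = 20.97/3 = 6.990
n/ν for L = 33.20/3 = 11.07
Smallest n/ν is X → limiting reagent.
n(B) produced = (2/3) × 20.97 = 13.98 mol
Step 2:
n(B) available = 13.98 mol
n(Z) = 893.0 / 133.20 = 6.704 mol
n/ν for B = 13.98/3 = 4.660
n/ν for Z = 6.704/1 = 6.704
Smallest n/ν is B → limiting reagent.
n(D) = (1/3) × 13.98 = 4.660 mol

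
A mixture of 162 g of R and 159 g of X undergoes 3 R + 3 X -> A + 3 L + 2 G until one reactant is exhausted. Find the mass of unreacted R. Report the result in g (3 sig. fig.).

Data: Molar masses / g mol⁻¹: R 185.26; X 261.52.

49.4 g

n(R) = 162.0 / 185.26 = 0.8744 mol
n(X) = 159.0 / 261.52 = 0.6080 mol
n/ν for R = 0.8744/3 = 0.2915
n/ν for X = 0.6080/3 = 0.2027
Smallest n/ν is X → limiting reagent.
R consumed = (3/3) × 0.6080 = 0.6080 mol
R remaining = 0.8744 − 0.6080 = 0.2664 mol
mass = 0.2664 × 185.26 = 49.35 g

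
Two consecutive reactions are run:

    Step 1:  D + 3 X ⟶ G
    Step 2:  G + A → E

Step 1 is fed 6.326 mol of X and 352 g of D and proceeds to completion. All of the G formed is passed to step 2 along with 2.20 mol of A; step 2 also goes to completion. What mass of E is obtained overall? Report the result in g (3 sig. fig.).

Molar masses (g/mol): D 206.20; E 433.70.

740 g

Step 1:
n(X) = 6.326 mol
n(D) = 352.0 / 206.20 = 1.707 mol
n/ν → X: 2.109, D: 1.707; D is limiting.
n(G) produced = (1/1) × 1.707 = 1.707 mol
Step 2:
n(G) available = 1.707 mol
n(A) = 2.200 mol
n/ν → G: 1.707, A: 2.200; G is limiting.
n(E) = (1/1) × 1.707 = 1.707 mol
mass = 1.707 × 433.70 = 740.3 g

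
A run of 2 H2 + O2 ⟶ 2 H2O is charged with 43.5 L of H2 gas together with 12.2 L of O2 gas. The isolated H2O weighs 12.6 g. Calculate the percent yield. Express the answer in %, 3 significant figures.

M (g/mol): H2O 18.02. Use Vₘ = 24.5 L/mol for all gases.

70.2 %

n(H2) = 43.50 / 24.5 = 1.776 mol
n(O2) = 12.20 / 24.5 = 0.4980 mol
n/ν → H2: 0.8880, O2: 0.4980; O2 is limiting.
theoretical n(H2O) = (2/1) × 0.4980 = 0.9960 mol → 17.95 g
% yield = 12.6 / 17.95 × 100 = 70.19 %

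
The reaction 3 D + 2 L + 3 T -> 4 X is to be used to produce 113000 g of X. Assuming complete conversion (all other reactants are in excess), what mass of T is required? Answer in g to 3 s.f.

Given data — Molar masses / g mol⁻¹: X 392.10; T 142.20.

30700 g

n(X) = 113000 / 392.10 = 288.2 mol
n(T) = (3/4) × 288.2 = 216.2 mol
mass = 216.2 × 142.20 = 30740 g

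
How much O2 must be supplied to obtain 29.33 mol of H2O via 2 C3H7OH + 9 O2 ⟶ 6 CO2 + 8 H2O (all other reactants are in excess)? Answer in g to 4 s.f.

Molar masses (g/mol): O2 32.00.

1056 g

n(H2O) = 29.33 mol
n(O2) = (9/8) × 29.33 = 33.00 mol
mass = 33.00 × 32.00 = 1056 g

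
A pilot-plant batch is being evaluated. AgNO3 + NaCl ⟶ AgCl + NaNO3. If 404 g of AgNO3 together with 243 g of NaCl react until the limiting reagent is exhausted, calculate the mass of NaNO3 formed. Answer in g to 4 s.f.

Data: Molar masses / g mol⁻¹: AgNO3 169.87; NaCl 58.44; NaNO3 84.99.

202.1 g

n(AgNO3) = 404.0 / 169.87 = 2.378 mol
n(NaCl) = 243.0 / 58.44 = 4.158 mol
n/ν for AgNO3 = 2.378/1 = 2.378
n/ν for NaCl = 4.158/1 = 4.158
Smallest n/ν is AgNO3 → limiting reagent.
n(NaNO3) = (1/1) × 2.378 = 2.378 mol
mass = 2.378 × 84.99 = 202.1 g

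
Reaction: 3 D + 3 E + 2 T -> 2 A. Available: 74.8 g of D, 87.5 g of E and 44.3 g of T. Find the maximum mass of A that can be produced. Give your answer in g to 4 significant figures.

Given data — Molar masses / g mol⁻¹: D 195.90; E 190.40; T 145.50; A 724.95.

184.5 g

n(D) = 74.80 / 195.90 = 0.3818 mol
n(E) = 87.50 / 190.40 = 0.4596 mol
n(T) = 44.30 / 145.50 = 0.3045 mol
n/ν for D = 0.3818/3 = 0.1273
n/ν for E = 0.4596/3 = 0.1532
n/ν for T = 0.3045/2 = 0.1523
Smallest n/ν is D → limiting reagent.
n(A) = (2/3) × 0.3818 = 0.2545 mol
mass = 0.2545 × 724.95 = 184.5 g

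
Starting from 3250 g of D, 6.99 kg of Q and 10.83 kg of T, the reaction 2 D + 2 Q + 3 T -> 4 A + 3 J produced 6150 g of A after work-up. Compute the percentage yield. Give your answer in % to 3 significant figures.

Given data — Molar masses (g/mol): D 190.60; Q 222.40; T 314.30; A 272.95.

n(D) = 3250 / 190.60 = 17.05 mol
n(Q) = 6.990×1000 / 222.40 = 31.43 mol
n(T) = 10.83×1000 / 314.30 = 34.46 mol
n/ν for D = 17.05/2 = 8.525
n/ν for Q = 31.43/2 = 15.72
n/ν for T = 34.46/3 = 11.49
Smallest n/ν is D → limiting reagent.
theoretical n(A) = (4/2) × 17.05 = 34.10 mol → 9308 g
% yield = 6150 / 9308 × 100 = 66.07 %

66.1 %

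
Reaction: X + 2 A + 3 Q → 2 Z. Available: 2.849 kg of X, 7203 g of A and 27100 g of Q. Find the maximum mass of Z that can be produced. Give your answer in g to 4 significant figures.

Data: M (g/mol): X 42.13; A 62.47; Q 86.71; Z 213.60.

n(X) = 2.849×1000 / 42.13 = 67.62 mol
n(A) = 7203 / 62.47 = 115.3 mol
n(Q) = 27100 / 86.71 = 312.5 mol
n/ν → X: 67.62, A: 57.65, Q: 104.2; A is limiting.
n(Z) = (2/2) × 115.3 = 115.3 mol
mass = 115.3 × 213.60 = 24630 g

24630 g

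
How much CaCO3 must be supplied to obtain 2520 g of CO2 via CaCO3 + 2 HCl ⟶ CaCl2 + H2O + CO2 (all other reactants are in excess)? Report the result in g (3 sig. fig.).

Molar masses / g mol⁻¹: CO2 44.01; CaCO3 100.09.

5730 g

n(CO2) = 2520 / 44.01 = 57.26 mol
n(CaCO3) = (1/1) × 57.26 = 57.26 mol
mass = 57.26 × 100.09 = 5731 g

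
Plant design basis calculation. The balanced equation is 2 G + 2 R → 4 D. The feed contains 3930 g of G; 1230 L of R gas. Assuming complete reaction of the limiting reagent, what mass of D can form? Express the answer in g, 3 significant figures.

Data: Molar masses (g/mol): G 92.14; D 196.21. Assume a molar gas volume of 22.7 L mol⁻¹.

16700 g

n(G) = 3930 / 92.14 = 42.65 mol
n(R) = 1230 / 22.7 = 54.19 mol
n/ν for G = 42.65/2 = 21.33
n/ν for R = 54.19/2 = 27.10
Smallest n/ν is G → limiting reagent.
n(D) = (4/2) × 42.65 = 85.30 mol
mass = 85.30 × 196.21 = 16740 g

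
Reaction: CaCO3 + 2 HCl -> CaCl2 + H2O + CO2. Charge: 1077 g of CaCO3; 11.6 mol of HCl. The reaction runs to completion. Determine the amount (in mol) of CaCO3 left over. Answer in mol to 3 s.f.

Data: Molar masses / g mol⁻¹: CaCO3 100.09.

n(CaCO3) = 1077 / 100.09 = 10.76 mol
n(HCl) = 11.60 mol
n/ν → CaCO3: 10.76, HCl: 5.800; HCl is limiting.
CaCO3 consumed = (1/2) × 11.60 = 5.800 mol
CaCO3 remaining = 10.76 − 5.800 = 4.960 mol

4.96 mol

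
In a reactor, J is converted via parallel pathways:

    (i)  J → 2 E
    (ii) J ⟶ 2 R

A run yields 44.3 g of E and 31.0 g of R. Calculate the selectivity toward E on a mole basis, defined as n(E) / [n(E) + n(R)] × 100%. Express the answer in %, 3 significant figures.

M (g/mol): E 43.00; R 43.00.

n(E) = 44.3 / 43.00 = 1.030 mol
n(R) = 31.0 / 43.00 = 0.7209 mol
selectivity = 1.030/(1.030+0.7209) × 100 = 58.83 %

58.8 %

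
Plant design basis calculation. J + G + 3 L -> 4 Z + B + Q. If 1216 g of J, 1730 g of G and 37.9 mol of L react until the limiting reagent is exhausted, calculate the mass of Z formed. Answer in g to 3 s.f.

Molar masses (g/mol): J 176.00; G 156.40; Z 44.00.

1220 g

n(J) = 1216 / 176.00 = 6.909 mol
n(G) = 1730 / 156.40 = 11.06 mol
n(L) = 37.90 mol
n/ν for J = 6.909/1 = 6.909
n/ν for G = 11.06/1 = 11.06
n/ν for L = 37.90/3 = 12.63
Smallest n/ν is J → limiting reagent.
n(Z) = (4/1) × 6.909 = 27.64 mol
mass = 27.64 × 44.00 = 1216 g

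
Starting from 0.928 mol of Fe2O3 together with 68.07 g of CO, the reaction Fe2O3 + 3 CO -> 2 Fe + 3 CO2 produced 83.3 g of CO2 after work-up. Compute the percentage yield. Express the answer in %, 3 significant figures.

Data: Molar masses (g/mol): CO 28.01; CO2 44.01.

n(Fe2O3) = 0.9280 mol
n(CO) = 68.07 / 28.01 = 2.430 mol
n/ν for Fe2O3 = 0.9280/1 = 0.9280
n/ν for CO = 2.430/3 = 0.8100
Smallest n/ν is CO → limiting reagent.
theoretical n(CO2) = (3/3) × 2.430 = 2.430 mol → 106.9 g
% yield = 83.3 / 106.9 × 100 = 77.92 %

77.9 %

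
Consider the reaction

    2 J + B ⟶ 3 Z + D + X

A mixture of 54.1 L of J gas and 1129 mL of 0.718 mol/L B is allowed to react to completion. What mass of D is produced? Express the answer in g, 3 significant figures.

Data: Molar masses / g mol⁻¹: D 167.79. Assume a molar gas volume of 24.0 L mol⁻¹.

n(J) = 54.10 / 24.0 = 2.254 mol
n(B) = 0.718 × 1129/1000 = 0.8106 mol
n/ν for J = 2.254/2 = 1.127
n/ν for B = 0.8106/1 = 0.8106
Smallest n/ν is B → limiting reagent.
n(D) = (1/1) × 0.8106 = 0.8106 mol
mass = 0.8106 × 167.79 = 136.0 g

136 g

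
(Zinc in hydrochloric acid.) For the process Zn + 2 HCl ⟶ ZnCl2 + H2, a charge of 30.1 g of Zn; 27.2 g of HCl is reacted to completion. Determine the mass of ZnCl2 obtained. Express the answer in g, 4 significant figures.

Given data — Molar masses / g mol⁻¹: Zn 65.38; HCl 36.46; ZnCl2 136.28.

50.83 g

n(Zn) = 30.10 / 65.38 = 0.4604 mol
n(HCl) = 27.20 / 36.46 = 0.7460 mol
n/ν for Zn = 0.4604/1 = 0.4604
n/ν for HCl = 0.7460/2 = 0.3730
Smallest n/ν is HCl → limiting reagent.
n(ZnCl2) = (1/2) × 0.7460 = 0.3730 mol
mass = 0.3730 × 136.28 = 50.83 g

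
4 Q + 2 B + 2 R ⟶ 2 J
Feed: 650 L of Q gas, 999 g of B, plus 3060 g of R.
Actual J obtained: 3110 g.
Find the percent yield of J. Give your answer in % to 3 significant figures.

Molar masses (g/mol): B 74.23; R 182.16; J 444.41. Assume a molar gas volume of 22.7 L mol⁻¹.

n(Q) = 650.0 / 22.7 = 28.63 mol
n(B) = 999.0 / 74.23 = 13.46 mol
n(R) = 3060 / 182.16 = 16.80 mol
n/ν for Q = 28.63/4 = 7.158
n/ν for B = 13.46/2 = 6.730
n/ν for R = 16.80/2 = 8.400
Smallest n/ν is B → limiting reagent.
theoretical n(J) = (2/2) × 13.46 = 13.46 mol → 5982 g
% yield = 3110 / 5982 × 100 = 51.99 %

52.0 %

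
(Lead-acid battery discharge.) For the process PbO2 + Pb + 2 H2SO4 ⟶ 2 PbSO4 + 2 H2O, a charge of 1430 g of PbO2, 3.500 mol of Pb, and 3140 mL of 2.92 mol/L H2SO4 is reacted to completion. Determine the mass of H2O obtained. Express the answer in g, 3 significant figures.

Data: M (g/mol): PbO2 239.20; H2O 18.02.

126 g

n(PbO2) = 1430 / 239.20 = 5.978 mol
n(Pb) = 3.500 mol
n(H2SO4) = 2.92 × 3140/1000 = 9.169 mol
n/ν for PbO2 = 5.978/1 = 5.978
n/ν for Pb = 3.500/1 = 3.500
n/ν for H2SO4 = 9.169/2 = 4.585
Smallest n/ν is Pb → limiting reagent.
n(H2O) = (2/1) × 3.500 = 7.000 mol
mass = 7.000 × 18.02 = 126.1 g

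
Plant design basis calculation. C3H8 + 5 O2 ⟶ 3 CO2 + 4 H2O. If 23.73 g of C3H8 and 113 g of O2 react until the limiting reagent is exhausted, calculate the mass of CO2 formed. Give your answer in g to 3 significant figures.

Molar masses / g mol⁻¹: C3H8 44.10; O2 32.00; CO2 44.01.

n(C3H8) = 23.73 / 44.10 = 0.5381 mol
n(O2) = 113.0 / 32.00 = 3.531 mol
n/ν for C3H8 = 0.5381/1 = 0.5381
n/ν for O2 = 3.531/5 = 0.7062
Smallest n/ν is C3H8 → limiting reagent.
n(CO2) = (3/1) × 0.5381 = 1.614 mol
mass = 1.614 × 44.01 = 71.03 g

71.0 g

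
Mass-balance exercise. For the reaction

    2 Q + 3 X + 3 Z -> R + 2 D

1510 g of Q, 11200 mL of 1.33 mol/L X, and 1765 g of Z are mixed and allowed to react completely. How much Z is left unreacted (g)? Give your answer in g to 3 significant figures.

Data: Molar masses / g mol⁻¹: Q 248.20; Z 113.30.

731 g

n(Q) = 1510 / 248.20 = 6.084 mol
n(X) = 1.33 × 11200/1000 = 14.90 mol
n(Z) = 1765 / 113.30 = 15.58 mol
n/ν → Q: 3.042, X: 4.967, Z: 5.193; Q is limiting.
Z consumed = (3/2) × 6.084 = 9.126 mol
Z remaining = 15.58 − 9.126 = 6.454 mol
mass = 6.454 × 113.30 = 731.2 g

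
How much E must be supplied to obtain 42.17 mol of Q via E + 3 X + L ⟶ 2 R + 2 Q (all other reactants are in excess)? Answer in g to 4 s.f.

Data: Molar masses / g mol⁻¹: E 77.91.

n(Q) = 42.17 mol
n(E) = (1/2) × 42.17 = 21.09 mol
mass = 21.09 × 77.91 = 1643 g

1643 g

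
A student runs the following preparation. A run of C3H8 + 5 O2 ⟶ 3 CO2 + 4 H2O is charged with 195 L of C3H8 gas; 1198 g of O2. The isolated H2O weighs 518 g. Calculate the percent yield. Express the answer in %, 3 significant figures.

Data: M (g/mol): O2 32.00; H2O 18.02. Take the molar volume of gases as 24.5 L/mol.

96.0 %

n(C3H8) = 195.0 / 24.5 = 7.959 mol
n(O2) = 1198 / 32.00 = 37.44 mol
n/ν for C3H8 = 7.959/1 = 7.959
n/ν for O2 = 37.44/5 = 7.488
Smallest n/ν is O2 → limiting reagent.
theoretical n(H2O) = (4/5) × 37.44 = 29.95 mol → 539.7 g
% yield = 518 / 539.7 × 100 = 95.98 %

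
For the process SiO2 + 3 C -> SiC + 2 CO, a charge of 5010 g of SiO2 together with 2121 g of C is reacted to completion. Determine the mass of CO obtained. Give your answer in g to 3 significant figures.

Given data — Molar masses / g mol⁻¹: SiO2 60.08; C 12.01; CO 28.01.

3300 g

n(SiO2) = 5010 / 60.08 = 83.39 mol
n(C) = 2121 / 12.01 = 176.6 mol
n/ν for SiO2 = 83.39/1 = 83.39
n/ν for C = 176.6/3 = 58.87
Smallest n/ν is C → limiting reagent.
n(CO) = (2/3) × 176.6 = 117.7 mol
mass = 117.7 × 28.01 = 3297 g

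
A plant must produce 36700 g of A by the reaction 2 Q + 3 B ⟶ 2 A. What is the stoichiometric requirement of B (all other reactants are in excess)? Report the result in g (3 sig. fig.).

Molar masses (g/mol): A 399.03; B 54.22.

n(A) = 36700 / 399.03 = 91.97 mol
n(B) = (3/2) × 91.97 = 138.0 mol
mass = 138.0 × 54.22 = 7482 g

7480 g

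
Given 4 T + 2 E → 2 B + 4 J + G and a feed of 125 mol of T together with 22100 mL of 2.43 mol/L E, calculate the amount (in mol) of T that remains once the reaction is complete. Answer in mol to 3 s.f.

17.6 mol

n(T) = 125.0 mol
n(E) = 2.43 × 22100/1000 = 53.70 mol
n/ν for T = 125.0/4 = 31.25
n/ν for E = 53.70/2 = 26.85
Smallest n/ν is E → limiting reagent.
T consumed = (4/2) × 53.70 = 107.4 mol
T remaining = 125.0 − 107.4 = 17.60 mol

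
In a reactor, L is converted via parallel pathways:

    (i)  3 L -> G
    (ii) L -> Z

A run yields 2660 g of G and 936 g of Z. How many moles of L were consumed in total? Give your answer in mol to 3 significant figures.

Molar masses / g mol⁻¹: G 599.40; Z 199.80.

18.0 mol

n(G) = 2660 / 599.40 = 4.438 mol
n(Z) = 936 / 199.80 = 4.685 mol
n(L) via (i) = (3/1)×4.438 = 13.31 mol
n(L) via (ii) = (1/1)×4.685 = 4.685 mol
total n(L) = 13.31 + 4.685 = 18.00 mol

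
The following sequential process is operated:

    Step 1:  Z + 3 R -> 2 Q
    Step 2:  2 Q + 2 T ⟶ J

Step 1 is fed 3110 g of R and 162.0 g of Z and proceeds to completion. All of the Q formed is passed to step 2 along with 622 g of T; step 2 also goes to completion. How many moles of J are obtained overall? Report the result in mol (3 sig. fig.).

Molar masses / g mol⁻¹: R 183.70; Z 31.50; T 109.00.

2.85 mol

Step 1:
n(R) = 3110 / 183.70 = 16.93 mol
n(Z) = 162.0 / 31.50 = 5.143 mol
n/ν → R: 5.643, Z: 5.143; Z is limiting.
n(Q) produced = (2/1) × 5.143 = 10.29 mol
Step 2:
n(Q) available = 10.29 mol
n(T) = 622.0 / 109.00 = 5.706 mol
n/ν → Q: 5.145, T: 2.853; T is limiting.
n(J) = (1/2) × 5.706 = 2.853 mol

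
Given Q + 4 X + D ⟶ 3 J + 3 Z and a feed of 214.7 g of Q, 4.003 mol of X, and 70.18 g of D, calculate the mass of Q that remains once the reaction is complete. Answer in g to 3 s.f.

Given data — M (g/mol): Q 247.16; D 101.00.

43.0 g

n(Q) = 214.7 / 247.16 = 0.8687 mol
n(X) = 4.003 mol
n(D) = 70.18 / 101.00 = 0.6949 mol
n/ν for Q = 0.8687/1 = 0.8687
n/ν for X = 4.003/4 = 1.001
n/ν for D = 0.6949/1 = 0.6949
Smallest n/ν is D → limiting reagent.
Q consumed = (1/1) × 0.6949 = 0.6949 mol
Q remaining = 0.8687 − 0.6949 = 0.1738 mol
mass = 0.1738 × 247.16 = 42.96 g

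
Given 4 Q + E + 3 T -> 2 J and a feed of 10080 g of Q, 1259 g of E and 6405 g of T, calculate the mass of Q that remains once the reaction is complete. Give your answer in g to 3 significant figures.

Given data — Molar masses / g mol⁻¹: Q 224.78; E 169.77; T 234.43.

3410 g

n(Q) = 10080 / 224.78 = 44.84 mol
n(E) = 1259 / 169.77 = 7.416 mol
n(T) = 6405 / 234.43 = 27.32 mol
n/ν for Q = 44.84/4 = 11.21
n/ν for E = 7.416/1 = 7.416
n/ν for T = 27.32/3 = 9.107
Smallest n/ν is E → limiting reagent.
Q consumed = (4/1) × 7.416 = 29.66 mol
Q remaining = 44.84 − 29.66 = 15.18 mol
mass = 15.18 × 224.78 = 3412 g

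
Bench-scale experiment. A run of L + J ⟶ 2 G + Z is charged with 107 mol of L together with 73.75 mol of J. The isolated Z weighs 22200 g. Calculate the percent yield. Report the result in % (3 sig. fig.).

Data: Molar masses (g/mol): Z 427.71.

70.4 %

n(L) = 107.0 mol
n(J) = 73.75 mol
n/ν for L = 107.0/1 = 107.0
n/ν for J = 73.75/1 = 73.75
Smallest n/ν is J → limiting reagent.
theoretical n(Z) = (1/1) × 73.75 = 73.75 mol → 31540 g
% yield = 22200 / 31540 × 100 = 70.39 %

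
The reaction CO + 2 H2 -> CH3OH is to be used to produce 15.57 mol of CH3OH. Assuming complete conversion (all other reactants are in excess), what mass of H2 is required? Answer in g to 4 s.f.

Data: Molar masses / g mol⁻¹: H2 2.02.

n(CH3OH) = 15.57 mol
n(H2) = (2/1) × 15.57 = 31.14 mol
mass = 31.14 × 2.02 = 62.90 g

62.90 g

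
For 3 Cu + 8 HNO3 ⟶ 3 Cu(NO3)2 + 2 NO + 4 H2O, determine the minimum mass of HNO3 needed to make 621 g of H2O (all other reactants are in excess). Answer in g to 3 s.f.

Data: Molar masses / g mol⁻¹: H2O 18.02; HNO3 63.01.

n(H2O) = 621 / 18.02 = 34.46 mol
n(HNO3) = (8/4) × 34.46 = 68.92 mol
mass = 68.92 × 63.01 = 4343 g

4340 g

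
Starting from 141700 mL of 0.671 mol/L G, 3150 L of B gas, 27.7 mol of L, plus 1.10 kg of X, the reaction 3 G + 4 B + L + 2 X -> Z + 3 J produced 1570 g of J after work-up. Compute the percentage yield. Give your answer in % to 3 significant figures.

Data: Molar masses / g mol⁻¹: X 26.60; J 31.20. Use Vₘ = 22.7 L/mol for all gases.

n(G) = 0.671 × 141700/1000 = 95.08 mol
n(B) = 3150 / 22.7 = 138.8 mol
n(L) = 27.70 mol
n(X) = 1.100×1000 / 26.60 = 41.35 mol
n/ν for G = 95.08/3 = 31.69
n/ν for B = 138.8/4 = 34.70
n/ν for L = 27.70/1 = 27.70
n/ν for X = 41.35/2 = 20.68
Smallest n/ν is X → limiting reagent.
theoretical n(J) = (3/2) × 41.35 = 62.03 mol → 1935 g
% yield = 1570 / 1935 × 100 = 81.14 %

81.1 %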